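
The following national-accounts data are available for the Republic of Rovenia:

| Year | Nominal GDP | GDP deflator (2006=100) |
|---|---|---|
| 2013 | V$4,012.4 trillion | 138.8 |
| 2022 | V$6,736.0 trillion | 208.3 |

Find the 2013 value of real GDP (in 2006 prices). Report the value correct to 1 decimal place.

V$2,890.8 trillion

Real GDP = Nominal / (GDP deflator/100) = 4012.4 / 1.388 = 2890.78.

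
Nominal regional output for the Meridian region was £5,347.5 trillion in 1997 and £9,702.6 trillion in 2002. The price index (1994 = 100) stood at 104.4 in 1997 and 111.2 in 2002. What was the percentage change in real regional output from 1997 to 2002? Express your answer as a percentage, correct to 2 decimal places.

70.35%

Real regional output 1997 = 5347.5 / 1.044 = 5122.13.
Real regional output 2002 = 9702.6 / 1.112 = 8725.36.
Real growth = 8725.36 / 5122.13 − 1 = 0.7035.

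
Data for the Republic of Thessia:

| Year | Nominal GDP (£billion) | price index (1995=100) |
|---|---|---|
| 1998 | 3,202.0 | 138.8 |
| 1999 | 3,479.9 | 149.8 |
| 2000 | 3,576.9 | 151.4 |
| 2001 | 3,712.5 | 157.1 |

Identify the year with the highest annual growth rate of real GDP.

2000

1999: real = 3479.9/1.498 = 2323.03; growth vs 1998 (2306.92) = 0.70%.
2000: real = 3576.9/1.514 = 2362.55; growth vs 1999 (2323.03) = 1.70%.
2001: real = 3712.5/1.571 = 2363.14; growth vs 2000 (2362.55) = 0.02%.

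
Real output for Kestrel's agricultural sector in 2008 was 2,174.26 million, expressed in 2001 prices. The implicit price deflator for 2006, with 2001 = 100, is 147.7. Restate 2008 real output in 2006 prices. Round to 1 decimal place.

3,211.4 million

Real output in 2006 prices = Real output in 2001 prices × (P_2006/P_2001) = 2174.26 × 1.477 = 3211.38.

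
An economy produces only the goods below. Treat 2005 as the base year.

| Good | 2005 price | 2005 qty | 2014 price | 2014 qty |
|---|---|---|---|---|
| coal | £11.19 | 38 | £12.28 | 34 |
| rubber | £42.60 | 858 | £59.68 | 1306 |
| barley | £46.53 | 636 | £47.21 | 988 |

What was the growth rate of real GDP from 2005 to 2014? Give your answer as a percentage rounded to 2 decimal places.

Real GDP 2005 = Nominal GDP 2005 = 11.19·38 + 42.60·858 + 46.53·636 = 66569.10.
Real GDP 2014 (at 2005 prices) = 11.19·34 + 42.60·1306 + 46.53·988 = 101987.70.
Real growth = 101987.70/66569.10 − 1 = 0.5321.

53.21%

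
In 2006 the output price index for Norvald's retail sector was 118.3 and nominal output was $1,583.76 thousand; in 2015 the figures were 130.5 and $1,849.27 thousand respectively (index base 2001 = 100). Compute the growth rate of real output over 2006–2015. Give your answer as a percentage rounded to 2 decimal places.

5.85%

Deflate each year: 2006 → 1583.76/1.183 = 1338.77; 2015 → 1849.27/1.305 = 1417.07.
So real output changed by 1417.07/1338.77 − 1 = 0.0585, i.e. 5.85%.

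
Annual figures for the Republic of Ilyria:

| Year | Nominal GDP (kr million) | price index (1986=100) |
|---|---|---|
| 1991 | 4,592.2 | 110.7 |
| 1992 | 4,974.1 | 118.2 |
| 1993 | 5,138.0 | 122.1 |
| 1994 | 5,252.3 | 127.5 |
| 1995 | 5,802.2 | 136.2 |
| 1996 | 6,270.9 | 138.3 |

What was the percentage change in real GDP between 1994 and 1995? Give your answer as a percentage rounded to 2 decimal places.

3.41%

Real GDP 1994 = 5252.3/1.275 = 4119.45.
Real GDP 1995 = 5802.2/1.362 = 4260.06.
Change = 4260.06/4119.45 − 1 = 0.0341.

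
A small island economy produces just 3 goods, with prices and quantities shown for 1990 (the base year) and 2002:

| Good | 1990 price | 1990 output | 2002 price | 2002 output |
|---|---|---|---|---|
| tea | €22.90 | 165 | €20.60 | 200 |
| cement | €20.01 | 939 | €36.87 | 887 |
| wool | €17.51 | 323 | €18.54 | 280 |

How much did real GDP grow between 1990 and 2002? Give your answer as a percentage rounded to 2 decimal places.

Real GDP 1990 = Nominal GDP 1990 = 22.90·165 + 20.01·939 + 17.51·323 = 28223.62.
Real GDP 2002 (at 1990 prices) = 22.90·200 + 20.01·887 + 17.51·280 = 27231.67.
Real growth = 27231.67/28223.62 − 1 = -0.0351.

-3.51%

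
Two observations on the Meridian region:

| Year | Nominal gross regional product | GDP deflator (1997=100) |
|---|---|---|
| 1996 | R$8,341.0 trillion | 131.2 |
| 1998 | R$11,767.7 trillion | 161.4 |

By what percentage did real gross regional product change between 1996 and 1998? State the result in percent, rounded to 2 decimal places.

Real gross regional product 1996 = 8341.0 / 1.312 = 6357.47.
Real gross regional product 1998 = 11767.7 / 1.614 = 7291.02.
Real growth = 7291.02 / 6357.47 − 1 = 0.1468.

14.68%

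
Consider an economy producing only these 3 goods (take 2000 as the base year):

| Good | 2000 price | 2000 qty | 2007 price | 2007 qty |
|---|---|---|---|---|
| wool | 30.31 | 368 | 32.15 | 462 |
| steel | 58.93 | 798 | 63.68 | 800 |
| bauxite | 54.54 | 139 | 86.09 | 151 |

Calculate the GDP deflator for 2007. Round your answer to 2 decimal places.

Nominal GDP 2007 = 32.15·462 + 63.68·800 + 86.09·151 = 78796.89.
Real GDP 2007 (at 2000 prices) = 30.31·462 + 58.93·800 + 54.54·151 = 69382.76.
Deflator = Nominal/Real × 100 = 78796.89/69382.76 × 100 = 113.568.

113.57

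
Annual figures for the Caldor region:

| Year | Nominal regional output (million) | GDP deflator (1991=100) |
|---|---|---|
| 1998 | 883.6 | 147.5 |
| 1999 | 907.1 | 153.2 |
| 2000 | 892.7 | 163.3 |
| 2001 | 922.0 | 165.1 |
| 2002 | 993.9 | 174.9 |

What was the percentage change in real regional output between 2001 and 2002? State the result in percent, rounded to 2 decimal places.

1.76%

Real regional output 2001 = 922.0/1.651 = 558.45.
Real regional output 2002 = 993.9/1.749 = 568.27.
Change = 568.27/558.45 − 1 = 0.0176.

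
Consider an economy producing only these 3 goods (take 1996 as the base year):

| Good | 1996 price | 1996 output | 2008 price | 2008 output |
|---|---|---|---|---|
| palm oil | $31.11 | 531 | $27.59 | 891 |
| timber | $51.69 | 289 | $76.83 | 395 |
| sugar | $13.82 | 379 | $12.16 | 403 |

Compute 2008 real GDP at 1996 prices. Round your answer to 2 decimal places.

$53706.02

Real GDP 2008 = Σ (p_1996 × q_2008) = 31.11·891 + 51.69·395 + 13.82·403 = 53706.02.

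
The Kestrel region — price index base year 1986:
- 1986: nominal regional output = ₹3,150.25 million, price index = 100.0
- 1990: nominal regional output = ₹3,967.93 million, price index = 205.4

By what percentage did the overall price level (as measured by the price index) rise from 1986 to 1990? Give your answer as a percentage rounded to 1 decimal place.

Price-level change = 205.4 / 100.0 − 1 = 1.0540.

105.4%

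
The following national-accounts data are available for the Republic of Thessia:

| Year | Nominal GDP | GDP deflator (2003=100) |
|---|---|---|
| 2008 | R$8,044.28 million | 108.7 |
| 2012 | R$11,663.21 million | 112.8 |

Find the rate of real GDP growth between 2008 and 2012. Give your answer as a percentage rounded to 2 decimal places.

Real GDP 2008 = 8044.28 / 1.087 = 7400.44.
Real GDP 2012 = 11663.21 / 1.128 = 10339.73.
Real growth = 10339.73 / 7400.44 − 1 = 0.3972.

39.72%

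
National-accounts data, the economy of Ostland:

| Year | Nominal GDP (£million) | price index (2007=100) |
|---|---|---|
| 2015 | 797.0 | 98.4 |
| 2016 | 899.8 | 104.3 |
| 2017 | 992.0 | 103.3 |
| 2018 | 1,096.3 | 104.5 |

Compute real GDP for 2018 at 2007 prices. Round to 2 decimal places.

£1,049.09 million

Real GDP 2018 = 1096.3 / 1.045 = 1049.09.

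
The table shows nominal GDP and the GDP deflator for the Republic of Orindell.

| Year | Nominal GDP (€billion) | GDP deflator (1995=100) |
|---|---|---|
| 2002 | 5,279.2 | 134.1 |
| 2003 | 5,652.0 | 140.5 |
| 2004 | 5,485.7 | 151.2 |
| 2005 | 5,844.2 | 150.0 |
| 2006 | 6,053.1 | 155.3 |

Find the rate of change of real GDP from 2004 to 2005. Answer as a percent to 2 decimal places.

7.39%

Real GDP 2004 = 5485.7/1.512 = 3628.11.
Real GDP 2005 = 5844.2/1.500 = 3896.13.
Change = 3896.13/3628.11 − 1 = 0.0739.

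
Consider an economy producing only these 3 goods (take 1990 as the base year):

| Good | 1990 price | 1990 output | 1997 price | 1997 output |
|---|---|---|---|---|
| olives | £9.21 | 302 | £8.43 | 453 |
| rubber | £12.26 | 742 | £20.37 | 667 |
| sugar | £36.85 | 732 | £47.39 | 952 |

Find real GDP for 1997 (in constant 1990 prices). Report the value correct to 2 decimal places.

£47430.75

Real GDP 1997 = Σ (p_1990 × q_1997) = 9.21·453 + 12.26·667 + 36.85·952 = 47430.75.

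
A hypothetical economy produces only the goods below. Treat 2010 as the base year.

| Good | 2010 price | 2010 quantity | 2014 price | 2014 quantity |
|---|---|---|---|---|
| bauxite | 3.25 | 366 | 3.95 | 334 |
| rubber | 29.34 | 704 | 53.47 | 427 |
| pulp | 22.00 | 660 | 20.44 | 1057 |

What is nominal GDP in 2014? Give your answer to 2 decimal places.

45756.07

Nominal GDP 2014 = Σ (p_2014 × q_2014) = 3.95·334 + 53.47·427 + 20.44·1057 = 45756.07.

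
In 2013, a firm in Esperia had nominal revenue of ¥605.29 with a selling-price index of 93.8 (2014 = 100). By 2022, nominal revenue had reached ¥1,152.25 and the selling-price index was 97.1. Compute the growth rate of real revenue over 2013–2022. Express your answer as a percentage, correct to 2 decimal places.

83.89%

Real revenue 2013 = 605.29 / 0.938 = 645.30.
Real revenue 2022 = 1152.25 / 0.971 = 1186.66.
Real growth = 1186.66 / 645.30 − 1 = 0.8389.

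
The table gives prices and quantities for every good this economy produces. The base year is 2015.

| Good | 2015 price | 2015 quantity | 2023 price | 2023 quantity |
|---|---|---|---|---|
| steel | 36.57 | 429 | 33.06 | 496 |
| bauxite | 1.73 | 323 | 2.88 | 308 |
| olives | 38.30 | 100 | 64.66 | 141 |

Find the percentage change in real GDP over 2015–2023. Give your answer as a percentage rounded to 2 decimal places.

Real GDP 2015 = Nominal GDP 2015 = 36.57·429 + 1.73·323 + 38.30·100 = 20077.32.
Real GDP 2023 (at 2015 prices) = 36.57·496 + 1.73·308 + 38.30·141 = 24071.86.
Real growth = 24071.86/20077.32 − 1 = 0.1990.

19.90%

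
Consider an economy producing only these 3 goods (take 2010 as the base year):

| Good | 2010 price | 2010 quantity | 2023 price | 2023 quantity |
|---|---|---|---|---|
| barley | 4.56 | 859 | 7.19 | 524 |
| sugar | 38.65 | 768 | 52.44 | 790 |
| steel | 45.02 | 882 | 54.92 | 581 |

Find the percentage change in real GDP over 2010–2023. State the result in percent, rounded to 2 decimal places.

-19.41%

Real GDP 2010 = Nominal GDP 2010 = 4.56·859 + 38.65·768 + 45.02·882 = 73307.88.
Real GDP 2023 (at 2010 prices) = 4.56·524 + 38.65·790 + 45.02·581 = 59079.56.
Real growth = 59079.56/73307.88 − 1 = -0.1941.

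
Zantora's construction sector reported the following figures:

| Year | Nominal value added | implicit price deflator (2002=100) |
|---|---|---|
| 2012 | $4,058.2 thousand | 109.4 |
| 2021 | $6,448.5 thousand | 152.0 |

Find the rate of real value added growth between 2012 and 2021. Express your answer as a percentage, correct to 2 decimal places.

14.37%

Real value added 2012 = 4058.2 / 1.094 = 3709.51.
Real value added 2021 = 6448.5 / 1.520 = 4242.43.
Real growth = 4242.43 / 3709.51 − 1 = 0.1437.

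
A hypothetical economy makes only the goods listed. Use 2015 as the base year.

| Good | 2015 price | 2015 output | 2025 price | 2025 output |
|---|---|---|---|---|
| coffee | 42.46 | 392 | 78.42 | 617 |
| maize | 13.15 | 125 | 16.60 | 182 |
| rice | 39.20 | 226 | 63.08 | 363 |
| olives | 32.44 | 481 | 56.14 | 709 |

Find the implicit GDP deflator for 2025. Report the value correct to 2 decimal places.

173.36

Nominal GDP 2025 = 78.42·617 + 16.60·182 + 63.08·363 + 56.14·709 = 114107.64.
Real GDP 2025 (at 2015 prices) = 42.46·617 + 13.15·182 + 39.20·363 + 32.44·709 = 65820.68.
Deflator = Nominal/Real × 100 = 114107.64/65820.68 × 100 = 173.361.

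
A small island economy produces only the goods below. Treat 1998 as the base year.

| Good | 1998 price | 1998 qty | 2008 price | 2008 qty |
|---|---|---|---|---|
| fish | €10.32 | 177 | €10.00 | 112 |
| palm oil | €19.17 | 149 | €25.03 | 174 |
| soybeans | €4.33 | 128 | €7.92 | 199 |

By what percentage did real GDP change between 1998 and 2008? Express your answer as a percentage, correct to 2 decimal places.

2.21%

Real GDP 1998 = Nominal GDP 1998 = 10.32·177 + 19.17·149 + 4.33·128 = 5237.21.
Real GDP 2008 (at 1998 prices) = 10.32·112 + 19.17·174 + 4.33·199 = 5353.09.
Real growth = 5353.09/5237.21 − 1 = 0.0221.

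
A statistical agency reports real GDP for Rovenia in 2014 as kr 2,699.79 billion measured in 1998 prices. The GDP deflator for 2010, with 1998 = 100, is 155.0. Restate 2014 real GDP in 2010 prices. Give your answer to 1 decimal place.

Real GDP in 2010 prices = Real GDP in 1998 prices × (P_2010/P_1998) = 2699.79 × 1.550 = 4184.67.

kr 4,184.7 billion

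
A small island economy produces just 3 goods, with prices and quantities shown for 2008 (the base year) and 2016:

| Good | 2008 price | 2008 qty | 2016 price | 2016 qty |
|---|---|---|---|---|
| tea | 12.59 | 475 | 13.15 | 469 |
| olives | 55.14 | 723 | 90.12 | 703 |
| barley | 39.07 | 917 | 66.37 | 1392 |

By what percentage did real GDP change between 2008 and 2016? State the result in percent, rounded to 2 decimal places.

Real GDP 2008 = Nominal GDP 2008 = 12.59·475 + 55.14·723 + 39.07·917 = 81673.66.
Real GDP 2016 (at 2008 prices) = 12.59·469 + 55.14·703 + 39.07·1392 = 99053.57.
Real growth = 99053.57/81673.66 − 1 = 0.2128.

21.28%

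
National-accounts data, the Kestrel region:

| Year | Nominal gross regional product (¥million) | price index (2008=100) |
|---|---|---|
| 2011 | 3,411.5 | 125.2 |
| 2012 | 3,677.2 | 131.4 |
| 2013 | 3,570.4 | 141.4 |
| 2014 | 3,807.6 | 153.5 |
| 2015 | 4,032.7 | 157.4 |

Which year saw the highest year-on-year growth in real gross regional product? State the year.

2012: real = 3677.2/1.314 = 2798.48; growth vs 2011 (2724.84) = 2.70%.
2013: real = 3570.4/1.414 = 2525.04; growth vs 2012 (2798.48) = -9.77%.
2014: real = 3807.6/1.535 = 2480.52; growth vs 2013 (2525.04) = -1.76%.
2015: real = 4032.7/1.574 = 2562.07; growth vs 2014 (2480.52) = 3.29%.

2015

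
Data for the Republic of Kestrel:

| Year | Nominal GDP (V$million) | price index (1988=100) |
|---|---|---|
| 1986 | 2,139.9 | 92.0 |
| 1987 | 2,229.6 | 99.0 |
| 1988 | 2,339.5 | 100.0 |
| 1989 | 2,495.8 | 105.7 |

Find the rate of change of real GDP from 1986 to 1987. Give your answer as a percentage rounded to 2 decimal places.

Real GDP 1986 = 2139.9/0.920 = 2325.98.
Real GDP 1987 = 2229.6/0.990 = 2252.12.
Change = 2252.12/2325.98 − 1 = -0.0318.

-3.18%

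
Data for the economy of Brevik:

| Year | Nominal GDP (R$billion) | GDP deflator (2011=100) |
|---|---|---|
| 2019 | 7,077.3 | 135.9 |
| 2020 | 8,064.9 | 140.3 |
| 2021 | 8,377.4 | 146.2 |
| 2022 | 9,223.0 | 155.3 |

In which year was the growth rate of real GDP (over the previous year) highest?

2020

2020: real = 8064.9/1.403 = 5748.33; growth vs 2019 (5207.73) = 10.38%.
2021: real = 8377.4/1.462 = 5730.10; growth vs 2020 (5748.33) = -0.32%.
2022: real = 9223.0/1.553 = 5938.83; growth vs 2021 (5730.10) = 3.64%.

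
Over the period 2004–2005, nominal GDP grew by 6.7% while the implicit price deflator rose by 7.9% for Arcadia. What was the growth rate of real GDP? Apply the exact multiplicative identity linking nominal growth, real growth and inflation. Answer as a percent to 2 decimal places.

(1 + g_nom) = (1 + g_real)(1 + π), so g_real = 1.0670 / 1.0790 − 1 = -0.01112.

-1.11%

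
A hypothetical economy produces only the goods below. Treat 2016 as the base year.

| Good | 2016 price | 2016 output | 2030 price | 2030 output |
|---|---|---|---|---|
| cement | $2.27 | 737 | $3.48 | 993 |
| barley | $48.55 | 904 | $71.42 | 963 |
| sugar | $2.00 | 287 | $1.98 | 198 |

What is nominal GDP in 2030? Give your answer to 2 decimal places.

Nominal GDP 2030 = Σ (p_2030 × q_2030) = 3.48·993 + 71.42·963 + 1.98·198 = 72625.14.

$72625.14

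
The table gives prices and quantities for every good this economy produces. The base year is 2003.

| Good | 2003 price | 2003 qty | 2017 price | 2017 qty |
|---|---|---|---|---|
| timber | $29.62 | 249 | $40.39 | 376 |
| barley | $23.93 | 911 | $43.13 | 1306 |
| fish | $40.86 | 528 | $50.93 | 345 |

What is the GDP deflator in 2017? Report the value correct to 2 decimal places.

Nominal GDP 2017 = 40.39·376 + 43.13·1306 + 50.93·345 = 89085.27.
Real GDP 2017 (at 2003 prices) = 29.62·376 + 23.93·1306 + 40.86·345 = 56486.40.
Deflator = Nominal/Real × 100 = 89085.27/56486.40 × 100 = 157.711.

157.71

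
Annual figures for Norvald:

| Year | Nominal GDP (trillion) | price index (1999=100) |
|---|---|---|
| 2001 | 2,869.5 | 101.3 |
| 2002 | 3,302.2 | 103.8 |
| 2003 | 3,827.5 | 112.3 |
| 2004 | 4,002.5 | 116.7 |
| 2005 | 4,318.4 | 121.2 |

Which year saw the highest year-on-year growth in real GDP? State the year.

2002

2002: real = 3302.2/1.038 = 3181.31; growth vs 2001 (2832.68) = 12.31%.
2003: real = 3827.5/1.123 = 3408.28; growth vs 2002 (3181.31) = 7.13%.
2004: real = 4002.5/1.167 = 3429.73; growth vs 2003 (3408.28) = 0.63%.
2005: real = 4318.4/1.212 = 3563.04; growth vs 2004 (3429.73) = 3.89%.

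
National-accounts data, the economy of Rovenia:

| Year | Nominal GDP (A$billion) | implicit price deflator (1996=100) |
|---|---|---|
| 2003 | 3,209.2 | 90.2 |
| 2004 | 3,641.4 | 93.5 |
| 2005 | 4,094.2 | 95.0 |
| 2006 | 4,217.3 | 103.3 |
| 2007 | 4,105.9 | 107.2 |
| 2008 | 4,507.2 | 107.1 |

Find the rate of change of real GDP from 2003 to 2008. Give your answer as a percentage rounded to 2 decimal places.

Real GDP 2003 = 3209.2/0.902 = 3557.87.
Real GDP 2008 = 4507.2/1.071 = 4208.40.
Change = 4208.40/3557.87 − 1 = 0.1828.

18.28%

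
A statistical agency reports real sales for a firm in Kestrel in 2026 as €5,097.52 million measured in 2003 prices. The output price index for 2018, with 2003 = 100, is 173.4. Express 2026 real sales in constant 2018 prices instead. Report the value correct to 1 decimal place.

Real sales in 2018 prices = Real sales in 2003 prices × (P_2018/P_2003) = 5097.52 × 1.734 = 8839.10.

€8,839.1 million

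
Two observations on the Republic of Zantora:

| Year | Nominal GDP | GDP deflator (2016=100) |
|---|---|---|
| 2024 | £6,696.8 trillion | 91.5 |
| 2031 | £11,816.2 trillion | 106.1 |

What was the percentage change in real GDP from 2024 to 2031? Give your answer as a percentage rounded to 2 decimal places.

52.17%

Deflate each year: 2024 → 6696.8/0.915 = 7318.91; 2031 → 11816.2/1.061 = 11136.85.
So real GDP changed by 11136.85/7318.91 − 1 = 0.5217, i.e. 52.17%.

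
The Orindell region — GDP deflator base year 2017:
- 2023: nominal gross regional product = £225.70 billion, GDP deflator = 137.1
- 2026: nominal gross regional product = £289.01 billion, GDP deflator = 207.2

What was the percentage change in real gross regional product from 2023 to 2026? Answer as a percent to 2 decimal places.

Deflate each year: 2023 → 225.70/1.371 = 164.62; 2026 → 289.01/2.072 = 139.48.
So real gross regional product changed by 139.48/164.62 − 1 = -0.1527, i.e. -15.27%.

-15.27%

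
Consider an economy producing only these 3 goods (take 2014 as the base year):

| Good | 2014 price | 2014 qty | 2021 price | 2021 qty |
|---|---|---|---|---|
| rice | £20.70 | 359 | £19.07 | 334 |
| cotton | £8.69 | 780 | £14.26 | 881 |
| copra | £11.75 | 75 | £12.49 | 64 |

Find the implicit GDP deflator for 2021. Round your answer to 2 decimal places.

128.78

Nominal GDP 2021 = 19.07·334 + 14.26·881 + 12.49·64 = 19731.80.
Real GDP 2021 (at 2014 prices) = 20.70·334 + 8.69·881 + 11.75·64 = 15321.69.
Deflator = Nominal/Real × 100 = 19731.80/15321.69 × 100 = 128.783.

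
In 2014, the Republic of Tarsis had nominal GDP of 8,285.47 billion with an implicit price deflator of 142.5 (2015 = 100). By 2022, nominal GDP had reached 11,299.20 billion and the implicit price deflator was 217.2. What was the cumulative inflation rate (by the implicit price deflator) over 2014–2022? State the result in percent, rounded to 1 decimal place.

52.4%

Price-level change = 217.2 / 142.5 − 1 = 0.5242.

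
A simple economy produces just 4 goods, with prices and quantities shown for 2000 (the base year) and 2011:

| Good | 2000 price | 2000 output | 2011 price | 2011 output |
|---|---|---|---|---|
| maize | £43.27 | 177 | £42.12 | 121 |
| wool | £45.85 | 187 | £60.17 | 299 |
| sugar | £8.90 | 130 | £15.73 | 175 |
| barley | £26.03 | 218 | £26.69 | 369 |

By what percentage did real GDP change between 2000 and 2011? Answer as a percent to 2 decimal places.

Real GDP 2000 = Nominal GDP 2000 = 43.27·177 + 45.85·187 + 8.90·130 + 26.03·218 = 23064.28.
Real GDP 2011 (at 2000 prices) = 43.27·121 + 45.85·299 + 8.90·175 + 26.03·369 = 30107.39.
Real growth = 30107.39/23064.28 − 1 = 0.3054.

30.54%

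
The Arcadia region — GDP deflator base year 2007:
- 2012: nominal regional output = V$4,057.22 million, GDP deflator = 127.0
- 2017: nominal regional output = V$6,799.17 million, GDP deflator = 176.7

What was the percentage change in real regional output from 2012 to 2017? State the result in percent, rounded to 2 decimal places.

20.45%

Real regional output 2012 = 4057.22 / 1.270 = 3194.66.
Real regional output 2017 = 6799.17 / 1.767 = 3847.86.
Real growth = 3847.86 / 3194.66 − 1 = 0.2045.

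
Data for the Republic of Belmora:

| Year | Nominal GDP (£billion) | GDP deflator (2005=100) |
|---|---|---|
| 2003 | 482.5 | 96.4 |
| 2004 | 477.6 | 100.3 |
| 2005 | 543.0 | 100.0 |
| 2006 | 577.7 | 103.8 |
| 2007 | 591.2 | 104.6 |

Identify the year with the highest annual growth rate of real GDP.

2004: real = 477.6/1.003 = 476.17; growth vs 2003 (500.52) = -4.86%.
2005: real = 543.0/1.000 = 543.00; growth vs 2004 (476.17) = 14.03%.
2006: real = 577.7/1.038 = 556.55; growth vs 2005 (543.00) = 2.50%.
2007: real = 591.2/1.046 = 565.20; growth vs 2006 (556.55) = 1.55%.

2005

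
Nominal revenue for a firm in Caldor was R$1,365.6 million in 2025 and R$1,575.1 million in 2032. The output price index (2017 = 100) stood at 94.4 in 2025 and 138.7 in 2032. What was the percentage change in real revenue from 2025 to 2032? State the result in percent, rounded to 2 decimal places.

Deflate each year: 2025 → 1365.6/0.944 = 1446.61; 2032 → 1575.1/1.387 = 1135.62.
So real revenue changed by 1135.62/1446.61 − 1 = -0.2150, i.e. -21.50%.

-21.50%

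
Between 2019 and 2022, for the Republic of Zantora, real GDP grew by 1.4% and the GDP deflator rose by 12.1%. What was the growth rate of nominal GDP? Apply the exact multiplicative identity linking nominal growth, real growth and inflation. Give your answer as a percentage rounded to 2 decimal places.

(1 + g_nom) = (1 + g_real)(1 + π) = 1.0140 × 1.1210 = 1.13669.

13.67%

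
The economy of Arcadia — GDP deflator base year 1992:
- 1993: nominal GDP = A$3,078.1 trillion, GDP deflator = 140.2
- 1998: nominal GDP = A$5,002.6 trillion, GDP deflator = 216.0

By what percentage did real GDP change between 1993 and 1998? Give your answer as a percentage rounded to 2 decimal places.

Deflate each year: 1993 → 3078.1/1.402 = 2195.51; 1998 → 5002.6/2.160 = 2316.02.
So real GDP changed by 2316.02/2195.51 − 1 = 0.0549, i.e. 5.49%.

5.49%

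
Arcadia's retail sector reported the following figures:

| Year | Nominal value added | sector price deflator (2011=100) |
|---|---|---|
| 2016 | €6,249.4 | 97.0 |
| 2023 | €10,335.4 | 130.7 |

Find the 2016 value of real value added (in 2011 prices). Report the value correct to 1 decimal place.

Real value added = Nominal / (sector price deflator/100) = 6249.4 / 0.970 = 6442.68.

€6,442.7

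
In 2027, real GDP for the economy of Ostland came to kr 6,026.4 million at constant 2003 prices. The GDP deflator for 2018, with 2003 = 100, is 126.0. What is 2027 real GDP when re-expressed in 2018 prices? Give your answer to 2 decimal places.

kr 7,593.26 million

Real GDP in 2018 prices = Real GDP in 2003 prices × (P_2018/P_2003) = 6026.4 × 1.260 = 7593.26.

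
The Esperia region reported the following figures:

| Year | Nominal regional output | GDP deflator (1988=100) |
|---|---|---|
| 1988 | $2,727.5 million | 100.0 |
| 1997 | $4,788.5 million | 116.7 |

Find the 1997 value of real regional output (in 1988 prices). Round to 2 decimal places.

$4,103.26 million

Real regional output = Nominal / (GDP deflator/100) = 4788.5 / 1.167 = 4103.26.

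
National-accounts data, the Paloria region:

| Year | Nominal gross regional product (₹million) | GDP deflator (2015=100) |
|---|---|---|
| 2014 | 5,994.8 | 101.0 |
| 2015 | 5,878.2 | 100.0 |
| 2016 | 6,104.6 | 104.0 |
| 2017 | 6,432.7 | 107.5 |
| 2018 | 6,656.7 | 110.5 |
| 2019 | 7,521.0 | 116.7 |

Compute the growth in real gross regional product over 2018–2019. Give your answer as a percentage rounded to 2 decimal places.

6.98%

Real gross regional product 2018 = 6656.7/1.105 = 6024.16.
Real gross regional product 2019 = 7521.0/1.167 = 6444.73.
Change = 6444.73/6024.16 − 1 = 0.0698.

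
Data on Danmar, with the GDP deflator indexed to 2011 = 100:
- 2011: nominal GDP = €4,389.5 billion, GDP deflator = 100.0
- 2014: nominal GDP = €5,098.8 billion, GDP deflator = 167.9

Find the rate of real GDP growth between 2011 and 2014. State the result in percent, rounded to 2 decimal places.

-30.82%

Real GDP 2011 = 4389.5 / 1.000 = 4389.50.
Real GDP 2014 = 5098.8 / 1.679 = 3036.81.
Real growth = 3036.81 / 4389.50 − 1 = -0.3082.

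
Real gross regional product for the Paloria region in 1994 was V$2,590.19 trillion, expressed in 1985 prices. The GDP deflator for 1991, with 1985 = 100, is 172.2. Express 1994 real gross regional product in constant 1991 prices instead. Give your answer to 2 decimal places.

Real gross regional product in 1991 prices = Real gross regional product in 1985 prices × (P_1991/P_1985) = 2590.19 × 1.722 = 4460.31.

V$4,460.31 trillion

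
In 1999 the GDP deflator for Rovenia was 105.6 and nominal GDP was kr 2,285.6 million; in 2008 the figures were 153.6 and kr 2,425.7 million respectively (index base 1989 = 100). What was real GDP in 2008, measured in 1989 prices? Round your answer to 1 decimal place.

Real GDP = Nominal / (GDP deflator/100) = 2425.7 / 1.536 = 1579.23.

kr 1,579.2 million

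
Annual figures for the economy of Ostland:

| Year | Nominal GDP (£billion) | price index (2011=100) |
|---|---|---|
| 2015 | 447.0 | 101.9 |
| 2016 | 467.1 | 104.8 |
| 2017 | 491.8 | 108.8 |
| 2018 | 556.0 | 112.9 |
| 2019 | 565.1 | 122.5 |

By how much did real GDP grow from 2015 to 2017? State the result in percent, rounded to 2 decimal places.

Real GDP 2015 = 447.0/1.019 = 438.67.
Real GDP 2017 = 491.8/1.088 = 452.02.
Change = 452.02/438.67 − 1 = 0.0304.

3.04%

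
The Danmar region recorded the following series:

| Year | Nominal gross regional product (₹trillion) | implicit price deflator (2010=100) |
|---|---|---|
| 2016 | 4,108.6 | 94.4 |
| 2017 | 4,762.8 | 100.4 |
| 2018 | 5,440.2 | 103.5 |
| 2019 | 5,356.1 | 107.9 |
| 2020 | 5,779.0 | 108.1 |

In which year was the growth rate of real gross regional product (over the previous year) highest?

2017: real = 4762.8/1.004 = 4743.82; growth vs 2016 (4352.33) = 8.99%.
2018: real = 5440.2/1.035 = 5256.23; growth vs 2017 (4743.82) = 10.80%.
2019: real = 5356.1/1.079 = 4963.95; growth vs 2018 (5256.23) = -5.56%.
2020: real = 5779.0/1.081 = 5345.98; growth vs 2019 (4963.95) = 7.70%.

2018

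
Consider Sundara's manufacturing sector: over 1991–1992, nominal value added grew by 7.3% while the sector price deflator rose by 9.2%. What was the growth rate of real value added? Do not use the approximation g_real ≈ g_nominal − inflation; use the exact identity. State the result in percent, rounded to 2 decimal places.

(1 + g_nom) = (1 + g_real)(1 + π), so g_real = 1.0730 / 1.0920 − 1 = -0.01740.

-1.74%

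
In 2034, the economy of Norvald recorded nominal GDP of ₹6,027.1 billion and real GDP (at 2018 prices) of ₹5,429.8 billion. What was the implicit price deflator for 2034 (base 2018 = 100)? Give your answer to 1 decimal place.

implicit price deflator = (Nominal / Real) × 100 = 6027.1 / 5429.8 × 100 = 111.00.

111.0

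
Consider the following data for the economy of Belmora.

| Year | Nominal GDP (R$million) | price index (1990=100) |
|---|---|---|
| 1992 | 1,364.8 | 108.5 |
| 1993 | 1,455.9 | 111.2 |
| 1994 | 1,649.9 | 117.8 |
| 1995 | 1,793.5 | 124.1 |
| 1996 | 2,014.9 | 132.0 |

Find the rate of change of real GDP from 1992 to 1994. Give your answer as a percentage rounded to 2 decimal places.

Real GDP 1992 = 1364.8/1.085 = 1257.88.
Real GDP 1994 = 1649.9/1.178 = 1400.59.
Change = 1400.59/1257.88 − 1 = 0.1135.

11.35%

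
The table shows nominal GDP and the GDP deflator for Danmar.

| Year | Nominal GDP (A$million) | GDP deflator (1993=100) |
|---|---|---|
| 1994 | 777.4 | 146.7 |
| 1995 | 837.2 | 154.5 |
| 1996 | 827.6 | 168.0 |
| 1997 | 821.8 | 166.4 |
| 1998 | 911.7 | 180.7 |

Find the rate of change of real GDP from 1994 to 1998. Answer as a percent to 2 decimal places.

-4.79%

Real GDP 1994 = 777.4/1.467 = 529.93.
Real GDP 1998 = 911.7/1.807 = 504.54.
Change = 504.54/529.93 − 1 = -0.0479.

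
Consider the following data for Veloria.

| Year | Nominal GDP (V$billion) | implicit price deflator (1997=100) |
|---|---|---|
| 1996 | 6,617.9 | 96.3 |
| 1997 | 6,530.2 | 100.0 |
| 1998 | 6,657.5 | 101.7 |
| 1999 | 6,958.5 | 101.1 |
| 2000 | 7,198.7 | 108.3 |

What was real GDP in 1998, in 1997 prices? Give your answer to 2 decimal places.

Real GDP 1998 = 6657.5 / 1.017 = 6546.21.

V$6,546.21 billion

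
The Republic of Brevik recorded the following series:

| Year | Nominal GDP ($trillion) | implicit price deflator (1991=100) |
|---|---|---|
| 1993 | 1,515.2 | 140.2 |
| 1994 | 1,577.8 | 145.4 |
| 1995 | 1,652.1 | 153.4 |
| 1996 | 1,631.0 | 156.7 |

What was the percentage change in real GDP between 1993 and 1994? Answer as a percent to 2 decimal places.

Real GDP 1993 = 1515.2/1.402 = 1080.74.
Real GDP 1994 = 1577.8/1.454 = 1085.14.
Change = 1085.14/1080.74 − 1 = 0.0041.

0.41%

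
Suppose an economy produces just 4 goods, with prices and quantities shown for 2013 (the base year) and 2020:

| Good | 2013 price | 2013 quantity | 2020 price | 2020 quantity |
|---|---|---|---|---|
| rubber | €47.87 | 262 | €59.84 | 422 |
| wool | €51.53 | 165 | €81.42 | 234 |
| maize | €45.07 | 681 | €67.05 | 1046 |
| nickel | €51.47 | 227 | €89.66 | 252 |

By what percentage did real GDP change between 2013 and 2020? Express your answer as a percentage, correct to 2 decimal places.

Real GDP 2013 = Nominal GDP 2013 = 47.87·262 + 51.53·165 + 45.07·681 + 51.47·227 = 63420.75.
Real GDP 2020 (at 2013 prices) = 47.87·422 + 51.53·234 + 45.07·1046 + 51.47·252 = 92372.82.
Real growth = 92372.82/63420.75 − 1 = 0.4565.

45.65%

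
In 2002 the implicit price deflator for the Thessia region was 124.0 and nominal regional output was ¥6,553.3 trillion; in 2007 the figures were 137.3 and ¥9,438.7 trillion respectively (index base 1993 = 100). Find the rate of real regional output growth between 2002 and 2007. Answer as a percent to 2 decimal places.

Deflate each year: 2002 → 6553.3/1.240 = 5284.92; 2007 → 9438.7/1.373 = 6874.51.
So real regional output changed by 6874.51/5284.92 − 1 = 0.3008, i.e. 30.08%.

30.08%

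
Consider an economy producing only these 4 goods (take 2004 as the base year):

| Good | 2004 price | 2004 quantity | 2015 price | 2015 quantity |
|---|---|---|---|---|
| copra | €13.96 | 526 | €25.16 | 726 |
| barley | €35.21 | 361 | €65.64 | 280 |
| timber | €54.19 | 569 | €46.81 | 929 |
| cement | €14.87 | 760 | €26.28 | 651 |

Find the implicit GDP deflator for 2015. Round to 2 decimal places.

Nominal GDP 2015 = 25.16·726 + 65.64·280 + 46.81·929 + 26.28·651 = 97240.13.
Real GDP 2015 (at 2004 prices) = 13.96·726 + 35.21·280 + 54.19·929 + 14.87·651 = 80016.64.
Deflator = Nominal/Real × 100 = 97240.13/80016.64 × 100 = 121.525.

121.52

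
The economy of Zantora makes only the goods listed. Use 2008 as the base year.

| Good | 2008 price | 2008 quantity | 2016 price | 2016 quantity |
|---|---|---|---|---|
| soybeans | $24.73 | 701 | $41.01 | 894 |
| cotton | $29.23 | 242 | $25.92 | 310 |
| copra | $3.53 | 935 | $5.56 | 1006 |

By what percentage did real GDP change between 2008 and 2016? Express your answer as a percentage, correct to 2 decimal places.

25.30%

Real GDP 2008 = Nominal GDP 2008 = 24.73·701 + 29.23·242 + 3.53·935 = 27709.94.
Real GDP 2016 (at 2008 prices) = 24.73·894 + 29.23·310 + 3.53·1006 = 34721.10.
Real growth = 34721.10/27709.94 − 1 = 0.2530.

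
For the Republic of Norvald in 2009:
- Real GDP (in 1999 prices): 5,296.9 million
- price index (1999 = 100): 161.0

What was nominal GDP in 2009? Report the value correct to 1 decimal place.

Nominal GDP = Real × (price index/100) = 5296.9 × 1.610 = 8528.01.

8,528.0 million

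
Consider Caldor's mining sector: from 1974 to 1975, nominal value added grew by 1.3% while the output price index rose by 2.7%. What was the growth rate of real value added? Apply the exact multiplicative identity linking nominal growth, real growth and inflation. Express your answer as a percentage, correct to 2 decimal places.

(1 + g_nom) = (1 + g_real)(1 + π), so g_real = 1.0130 / 1.0270 − 1 = -0.01363.

-1.36%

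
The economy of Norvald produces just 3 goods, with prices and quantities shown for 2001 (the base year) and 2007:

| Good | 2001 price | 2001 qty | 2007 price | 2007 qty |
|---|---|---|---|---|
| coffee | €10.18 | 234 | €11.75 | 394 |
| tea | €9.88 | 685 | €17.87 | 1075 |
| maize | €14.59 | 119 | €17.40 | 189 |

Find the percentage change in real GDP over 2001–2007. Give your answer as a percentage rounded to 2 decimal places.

Real GDP 2001 = Nominal GDP 2001 = 10.18·234 + 9.88·685 + 14.59·119 = 10886.13.
Real GDP 2007 (at 2001 prices) = 10.18·394 + 9.88·1075 + 14.59·189 = 17389.43.
Real growth = 17389.43/10886.13 − 1 = 0.5974.

59.74%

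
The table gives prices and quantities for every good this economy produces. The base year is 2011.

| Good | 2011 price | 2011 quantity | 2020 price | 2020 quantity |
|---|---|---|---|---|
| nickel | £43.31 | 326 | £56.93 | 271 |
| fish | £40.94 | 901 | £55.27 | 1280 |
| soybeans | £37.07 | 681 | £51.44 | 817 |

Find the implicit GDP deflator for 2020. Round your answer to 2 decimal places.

135.77

Nominal GDP 2020 = 56.93·271 + 55.27·1280 + 51.44·817 = 128200.11.
Real GDP 2020 (at 2011 prices) = 43.31·271 + 40.94·1280 + 37.07·817 = 94426.40.
Deflator = Nominal/Real × 100 = 128200.11/94426.40 × 100 = 135.767.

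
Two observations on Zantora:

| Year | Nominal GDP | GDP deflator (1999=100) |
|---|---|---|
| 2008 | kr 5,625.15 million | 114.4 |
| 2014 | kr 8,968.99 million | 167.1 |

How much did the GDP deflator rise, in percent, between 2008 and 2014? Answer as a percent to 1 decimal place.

46.1%

Price-level change = 167.1 / 114.4 − 1 = 0.4607.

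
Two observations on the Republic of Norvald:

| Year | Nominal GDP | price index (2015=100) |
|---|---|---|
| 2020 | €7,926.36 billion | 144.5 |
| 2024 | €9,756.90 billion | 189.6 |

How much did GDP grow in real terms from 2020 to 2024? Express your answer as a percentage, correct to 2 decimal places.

-6.19%

Real GDP 2020 = 7926.36 / 1.445 = 5485.37.
Real GDP 2024 = 9756.90 / 1.896 = 5146.04.
Real growth = 5146.04 / 5485.37 − 1 = -0.0619.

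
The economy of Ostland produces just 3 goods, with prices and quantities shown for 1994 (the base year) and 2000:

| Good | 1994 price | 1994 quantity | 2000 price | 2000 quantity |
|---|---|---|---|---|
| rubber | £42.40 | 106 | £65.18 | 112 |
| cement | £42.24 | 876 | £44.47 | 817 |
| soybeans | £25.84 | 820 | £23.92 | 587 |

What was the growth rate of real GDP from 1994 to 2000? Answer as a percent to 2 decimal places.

Real GDP 1994 = Nominal GDP 1994 = 42.40·106 + 42.24·876 + 25.84·820 = 62685.44.
Real GDP 2000 (at 1994 prices) = 42.40·112 + 42.24·817 + 25.84·587 = 54426.96.
Real growth = 54426.96/62685.44 − 1 = -0.1317.

-13.17%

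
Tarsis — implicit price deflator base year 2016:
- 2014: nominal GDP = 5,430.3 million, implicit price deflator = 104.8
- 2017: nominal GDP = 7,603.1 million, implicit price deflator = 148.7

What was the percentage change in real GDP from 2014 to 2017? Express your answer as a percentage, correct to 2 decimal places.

Deflate each year: 2014 → 5430.3/1.048 = 5181.58; 2017 → 7603.1/1.487 = 5113.05.
So real GDP changed by 5113.05/5181.58 − 1 = -0.0132, i.e. -1.32%.

-1.32%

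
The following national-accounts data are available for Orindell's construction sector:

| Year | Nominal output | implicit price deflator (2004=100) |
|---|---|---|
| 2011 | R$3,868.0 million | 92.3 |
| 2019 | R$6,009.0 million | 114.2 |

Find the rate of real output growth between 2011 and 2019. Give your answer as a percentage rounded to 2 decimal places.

25.56%

Real output 2011 = 3868.0 / 0.923 = 4190.68.
Real output 2019 = 6009.0 / 1.142 = 5261.82.
Real growth = 5261.82 / 4190.68 − 1 = 0.2556.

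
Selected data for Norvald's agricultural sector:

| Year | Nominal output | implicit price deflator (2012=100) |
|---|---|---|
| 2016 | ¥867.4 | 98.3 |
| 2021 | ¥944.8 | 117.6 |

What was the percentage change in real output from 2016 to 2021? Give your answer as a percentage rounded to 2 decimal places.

-8.95%

Deflate each year: 2016 → 867.4/0.983 = 882.40; 2021 → 944.8/1.176 = 803.40.
So real output changed by 803.40/882.40 − 1 = -0.0895, i.e. -8.95%.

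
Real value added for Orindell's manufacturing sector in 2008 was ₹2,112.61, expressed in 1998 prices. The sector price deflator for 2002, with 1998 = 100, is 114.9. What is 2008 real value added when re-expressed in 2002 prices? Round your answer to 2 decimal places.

₹2,427.39

Real value added in 2002 prices = Real value added in 1998 prices × (P_2002/P_1998) = 2112.61 × 1.149 = 2427.39.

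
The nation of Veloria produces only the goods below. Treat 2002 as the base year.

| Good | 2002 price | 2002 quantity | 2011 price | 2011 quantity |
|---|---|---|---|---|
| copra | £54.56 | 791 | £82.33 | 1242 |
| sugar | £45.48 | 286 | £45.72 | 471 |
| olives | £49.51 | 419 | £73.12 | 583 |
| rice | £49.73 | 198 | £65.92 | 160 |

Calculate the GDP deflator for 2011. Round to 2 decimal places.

140.44

Nominal GDP 2011 = 82.33·1242 + 45.72·471 + 73.12·583 + 65.92·160 = 176964.14.
Real GDP 2011 (at 2002 prices) = 54.56·1242 + 45.48·471 + 49.51·583 + 49.73·160 = 126005.73.
Deflator = Nominal/Real × 100 = 176964.14/126005.73 × 100 = 140.441.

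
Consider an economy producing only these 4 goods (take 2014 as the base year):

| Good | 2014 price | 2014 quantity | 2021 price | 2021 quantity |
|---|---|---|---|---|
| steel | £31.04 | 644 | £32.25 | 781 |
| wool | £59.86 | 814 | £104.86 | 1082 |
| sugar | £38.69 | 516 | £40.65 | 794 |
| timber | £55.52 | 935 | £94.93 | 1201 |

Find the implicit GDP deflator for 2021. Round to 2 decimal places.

Nominal GDP 2021 = 32.25·781 + 104.86·1082 + 40.65·794 + 94.93·1201 = 284932.80.
Real GDP 2021 (at 2014 prices) = 31.04·781 + 59.86·1082 + 38.69·794 + 55.52·1201 = 186410.14.
Deflator = Nominal/Real × 100 = 284932.80/186410.14 × 100 = 152.853.

152.85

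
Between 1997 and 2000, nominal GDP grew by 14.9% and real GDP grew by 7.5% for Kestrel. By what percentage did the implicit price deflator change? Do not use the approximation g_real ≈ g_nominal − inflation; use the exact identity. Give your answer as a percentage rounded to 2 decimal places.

6.88%

(1 + g_nom) = (1 + g_real)(1 + π), so π = 1.1490 / 1.0750 − 1 = 0.06884.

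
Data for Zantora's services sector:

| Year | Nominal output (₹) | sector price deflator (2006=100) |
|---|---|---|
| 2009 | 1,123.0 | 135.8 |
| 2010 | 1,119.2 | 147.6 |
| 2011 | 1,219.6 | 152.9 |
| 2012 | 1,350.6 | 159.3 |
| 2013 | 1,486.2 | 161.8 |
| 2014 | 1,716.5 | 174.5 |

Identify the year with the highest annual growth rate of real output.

2013

2010: real = 1119.2/1.476 = 758.27; growth vs 2009 (826.95) = -8.31%.
2011: real = 1219.6/1.529 = 797.65; growth vs 2010 (758.27) = 5.19%.
2012: real = 1350.6/1.593 = 847.83; growth vs 2011 (797.65) = 6.29%.
2013: real = 1486.2/1.618 = 918.54; growth vs 2012 (847.83) = 8.34%.
2014: real = 1716.5/1.745 = 983.67; growth vs 2013 (918.54) = 7.09%.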